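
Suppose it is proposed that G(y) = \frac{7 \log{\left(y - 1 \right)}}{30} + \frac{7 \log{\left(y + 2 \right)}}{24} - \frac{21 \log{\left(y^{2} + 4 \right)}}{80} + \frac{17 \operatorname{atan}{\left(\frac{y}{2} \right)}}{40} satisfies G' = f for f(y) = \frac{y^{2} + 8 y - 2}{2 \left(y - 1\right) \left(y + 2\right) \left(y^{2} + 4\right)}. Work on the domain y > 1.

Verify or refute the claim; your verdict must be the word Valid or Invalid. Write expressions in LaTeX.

Valid: G'(y) = f(y).

d/dy[G] = \frac{y^{2} + 8 y - 2}{2 y^{4} + 2 y^{3} + 4 y^{2} + 8 y - 16}
This equals f(y) exactly, so the claim holds.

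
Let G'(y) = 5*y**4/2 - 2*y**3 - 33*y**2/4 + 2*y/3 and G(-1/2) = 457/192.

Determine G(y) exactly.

Integrate term by term and add the pieces.
A general antiderivative is y**5/2 - y**4/2 - 11*y**3/4 + y**2/3 + C.
The condition gives C = 457/192 - (73/192) = 2.
So G(y) = (6*y**5 - 6*y**4 - 33*y**3 + 4*y**2 + 24)/12.
Check: d/dy[(6*y**5 - 6*y**4 - 33*y**3 + 4*y**2 + 24)/12] = 5*y**4/2 - 2*y**3 - 33*y**2/4 + 2*y/3 = G'(y).

G(y) = (6*y**5 - 6*y**4 - 33*y**3 + 4*y**2 + 24)/12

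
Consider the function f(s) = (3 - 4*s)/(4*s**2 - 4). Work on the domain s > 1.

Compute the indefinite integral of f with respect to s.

The denominator factors as 4*(s - 1)*(s + 1); partial fractions split f into directly integrable pieces: -7/(8*(s + 1)) - 1/(8*(s - 1)).
Check: d/ds[-log(s - 1)/8 - 7*log(s + 1)/8] = (3 - 4*s)/(4*s**2 - 4) = f(s).

F(s) = -log(s - 1)/8 - 7*log(s + 1)/8 + C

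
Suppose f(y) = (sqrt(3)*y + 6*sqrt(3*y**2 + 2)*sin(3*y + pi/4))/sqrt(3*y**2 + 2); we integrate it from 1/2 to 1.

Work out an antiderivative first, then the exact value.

Antiderivative: F(y) = (sqrt(3)*sqrt(3*y**2 + 2) - 6*cos(3*y + pi/4))/3; value = 2*cos(pi/4 + 3/2) - sqrt(33)/6 + sqrt(15)/3 - 2*cos(pi/4 + 3)

A candidate is checked by its d/dy: the result must match f(y).
F(y) = (sqrt(3)*sqrt(3*y**2 + 2) - 6*cos(3*y + pi/4))/3 is an antiderivative of f.
Check: d/dy[(sqrt(3)*sqrt(3*y**2 + 2) - 6*cos(3*y + pi/4))/3] = (sqrt(3)*y + 6*sqrt(3*y**2 + 2)*sin(3*y + pi/4))/sqrt(3*y**2 + 2) = f(y).
F(1) = sqrt(15)/3 - 2*cos(pi/4 + 3); F(1/2) = sqrt(33)/6 - 2*cos(pi/4 + 3/2).
Integral = F(1) - F(1/2) = 2*cos(pi/4 + 3/2) - sqrt(33)/6 + sqrt(15)/3 - 2*cos(pi/4 + 3).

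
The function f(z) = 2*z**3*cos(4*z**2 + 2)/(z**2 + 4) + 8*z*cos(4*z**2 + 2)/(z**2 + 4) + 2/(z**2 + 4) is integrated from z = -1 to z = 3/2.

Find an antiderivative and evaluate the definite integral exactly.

Antiderivative: F(z) = sin(4*z**2 + 2)/4 + atan(z/2); value = sin(11)/4 - sin(6)/4 + atan(1/2) + atan(3/4)

Integrate term by term and add the pieces.
F(z) = sin(4*z**2 + 2)/4 + atan(z/2) is an antiderivative of f.
Check: d/dz[sin(4*z**2 + 2)/4 + atan(z/2)] = (2*z**3*cos(4*z**2 + 2) + 8*z*cos(4*z**2 + 2) + 2)/(z**2 + 4), which equals f(z).
F(3/2) = sin(11)/4 + atan(3/4); F(-1) = -atan(1/2) + sin(6)/4.
Integral = F(3/2) - F(-1) = sin(11)/4 - sin(6)/4 + atan(1/2) + atan(3/4).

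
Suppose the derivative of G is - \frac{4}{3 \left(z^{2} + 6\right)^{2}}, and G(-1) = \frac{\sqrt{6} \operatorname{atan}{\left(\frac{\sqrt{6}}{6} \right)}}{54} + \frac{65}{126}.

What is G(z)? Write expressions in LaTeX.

The proposed G(z) is checked by its d/dz: the result must match the given G'(z).
A general antiderivative is - \frac{4 z}{36 z^{2} + 216} - \frac{\sqrt{6} \operatorname{atan}{\left(\frac{\sqrt{6} z}{6} \right)}}{54} + C.
The condition gives C = \frac{\sqrt{6} \operatorname{atan}{\left(\frac{\sqrt{6}}{6} \right)}}{54} + \frac{65}{126} - (\frac{1}{63} + \frac{\sqrt{6} \operatorname{atan}{\left(\frac{\sqrt{6}}{6} \right)}}{54}) = \frac{1}{2}.
So G(z) = \frac{27 z^{2} - 6 z - \sqrt{6} \left(z^{2} + 6\right) \operatorname{atan}{\left(\frac{\sqrt{6} z}{6} \right)} + 162}{54 \left(z^{2} + 6\right)}.
Check: d/dz[\frac{27 z^{2} - 6 z - \sqrt{6} \left(z^{2} + 6\right) \operatorname{atan}{\left(\frac{\sqrt{6} z}{6} \right)} + 162}{54 \left(z^{2} + 6\right)}] = - \frac{4}{3 z^{4} + 36 z^{2} + 108}, which equals G'(z).

G(z) = \frac{27 z^{2} - 6 z - \sqrt{6} \left(z^{2} + 6\right) \operatorname{atan}{\left(\frac{\sqrt{6} z}{6} \right)} + 162}{54 \left(z^{2} + 6\right)}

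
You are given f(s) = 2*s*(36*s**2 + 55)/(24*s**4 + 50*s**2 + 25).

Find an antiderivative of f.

An antiderivative is F(s) = -(-5*log(2*s**2 + 5/3) + 2*log(2*s**2 + 5/2))/2.

A candidate is checked by its d/ds: the result must match f(s).
Check: d/ds[-(-5*log(2*s**2 + 5/3) + 2*log(2*s**2 + 5/2))/2] = (72*s**3 + 110*s)/(24*s**4 + 50*s**2 + 25), which equals f(s).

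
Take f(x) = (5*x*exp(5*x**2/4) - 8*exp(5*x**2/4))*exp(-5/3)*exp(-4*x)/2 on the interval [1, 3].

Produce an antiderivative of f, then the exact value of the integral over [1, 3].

f matches the chain-rule pattern g'(h)*h' with inner function h(x) = 5*x**2/4 - 4*x - 5/3; substituting u = h(x) collapses the integral.
F(x) = exp(5*x**2/4 - 4*x - 5/3) is an antiderivative of f.
Check: d/dx[exp(5*x**2/4 - 4*x - 5/3)] = (5*x - 8)*exp(-5/3)*exp(-4*x)*exp(5*x**2/4)/2, which equals f(x).
F(3) = exp(-29/12); F(1) = exp(-53/12).
Integral = F(3) - F(1) = -exp(-53/12) + exp(-29/12).

Antiderivative: F(x) = exp(5*x**2/4 - 4*x - 5/3); value = -exp(-53/12) + exp(-29/12)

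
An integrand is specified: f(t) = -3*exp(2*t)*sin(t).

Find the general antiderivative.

Since d/dt undoes antidifferentiation here, F'(t) = f(t) is required of F(t).
Check: d/dt[-6*exp(2*t)*sin(t)/5 + 3*exp(2*t)*cos(t)/5] = -3*exp(2*t)*sin(t) = f(t).

F(t) = -6*exp(2*t)*sin(t)/5 + 3*exp(2*t)*cos(t)/5 + C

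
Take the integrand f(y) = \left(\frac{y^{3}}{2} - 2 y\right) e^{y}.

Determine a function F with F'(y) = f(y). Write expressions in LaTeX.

An antiderivative is F(y) = \frac{\left(y^{3} - 3 y^{2} + 2 y - 2\right) e^{y}}{2}.

f has the shape u'v + uv' for u = \frac{y^{3}}{2} - \frac{3 y^{2}}{2} + y - 1 and v = e^{y} — it is the derivative of the product u*v.
Check: d/dy[\frac{\left(y^{3} - 3 y^{2} + 2 y - 2\right) e^{y}}{2}] = \frac{y^{3} e^{y}}{2} - 2 y e^{y}, which equals f(y).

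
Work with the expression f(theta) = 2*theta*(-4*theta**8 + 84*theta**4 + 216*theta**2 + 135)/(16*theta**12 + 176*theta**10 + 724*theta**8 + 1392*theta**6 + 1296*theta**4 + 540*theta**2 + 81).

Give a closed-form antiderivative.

An antiderivative is F(theta) = -1/(theta**4 + 4*theta**2 + 3/2) + 1/(4*theta**2 + 6).

Recover f(theta) by differentiating a candidate F(theta); any mismatch rules it out.
Check: d/dtheta[-1/(theta**4 + 4*theta**2 + 3/2) + 1/(4*theta**2 + 6)] = (-8*theta**9 + 168*theta**5 + 432*theta**3 + 270*theta)/(16*theta**12 + 176*theta**10 + 724*theta**8 + 1392*theta**6 + 1296*theta**4 + 540*theta**2 + 81), which equals f(theta).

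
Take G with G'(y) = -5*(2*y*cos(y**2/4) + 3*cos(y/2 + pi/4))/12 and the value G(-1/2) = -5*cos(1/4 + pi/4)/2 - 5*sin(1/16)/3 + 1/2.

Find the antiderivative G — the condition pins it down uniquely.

G(y) = -5*sin(y**2/4)/3 - 5*sin(y/2 + pi/4)/2 + 1/2

Since d/dy undoes antidifferentiation here, G(y) must give back the stated G'(y).
A general antiderivative is -5*sin(y**2/4)/3 - 5*sin(y/2 + pi/4)/2 + C.
The condition gives C = -5*cos(1/4 + pi/4)/2 - 5*sin(1/16)/3 + 1/2 - (-5*cos(1/4 + pi/4)/2 - 5*sin(1/16)/3) = 1/2.
So G(y) = -5*sin(y**2/4)/3 - 5*sin(y/2 + pi/4)/2 + 1/2.
Check: d/dy[-5*sin(y**2/4)/3 - 5*sin(y/2 + pi/4)/2 + 1/2] = -5*y*cos(y**2/4)/6 - 5*cos(y/2 + pi/4)/4, which equals G'(y).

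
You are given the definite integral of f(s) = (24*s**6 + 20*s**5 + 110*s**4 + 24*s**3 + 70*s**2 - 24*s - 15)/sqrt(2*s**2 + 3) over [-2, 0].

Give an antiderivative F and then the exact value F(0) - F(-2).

Antiderivative: F(s) = 4*sqrt(2*s**2 + 3)*(s**5/2 + s**4/2 + 5*s**3/2 - 5*s/4 - 3); value = -12*sqrt(3) + 114*sqrt(11)

f has the shape u'v + uv' for u = 4*sqrt(2*s**2 + 3) and v = s**5/2 + s**4/2 + 5*s**3/2 - 5*s/4 - 3 — it is the derivative of the product u*v.
F(s) = 4*sqrt(2*s**2 + 3)*(s**5/2 + s**4/2 + 5*s**3/2 - 5*s/4 - 3) is an antiderivative of f.
Check: d/ds[4*sqrt(2*s**2 + 3)*(s**5/2 + s**4/2 + 5*s**3/2 - 5*s/4 - 3)] = (24*s**6 + 20*s**5 + 110*s**4 + 24*s**3 + 70*s**2 - 24*s - 15)/sqrt(2*s**2 + 3) = f(s).
F(0) = -12*sqrt(3); F(-2) = -114*sqrt(11).
Integral = F(0) - F(-2) = -12*sqrt(3) + 114*sqrt(11).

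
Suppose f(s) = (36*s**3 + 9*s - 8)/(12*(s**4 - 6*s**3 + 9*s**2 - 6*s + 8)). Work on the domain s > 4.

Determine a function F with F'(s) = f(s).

Factor the denominator (12*(s - 4)*(s - 2)*(s**2 + 1)) and decompose: f = -(237*s - 106)/(1020*(s**2 + 1)) - 149/(60*(s - 2)) + 583/(102*(s - 4)); each piece integrates to a log, atan, or power term.
Check: d/ds[(11660*log(s - 4) - 5066*log(s - 2) - 237*log(s**2 + 1) + 212*atan(s))/2040] = (36*s**3 + 9*s - 8)/(12*s**4 - 72*s**3 + 108*s**2 - 72*s + 96), which equals f(s).

An antiderivative is F(s) = (11660*log(s - 4) - 5066*log(s - 2) - 237*log(s**2 + 1) + 212*atan(s))/2040.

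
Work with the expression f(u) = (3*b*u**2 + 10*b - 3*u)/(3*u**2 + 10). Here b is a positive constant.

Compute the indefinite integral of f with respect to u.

F(u) = b*u - log(3*u**2 + 10)/2 + C

Whatever form F(u) takes, F'(u) = f(u) is non-negotiable.
Check: d/du[b*u - log(3*u**2 + 10)/2] = (3*b*u**2 + 10*b - 3*u)/(3*u**2 + 10) = f(u).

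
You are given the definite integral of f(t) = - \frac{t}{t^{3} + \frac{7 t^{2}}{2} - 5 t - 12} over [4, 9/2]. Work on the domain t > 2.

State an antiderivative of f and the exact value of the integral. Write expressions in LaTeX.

Antiderivative: F(t) = - \frac{2 \log{\left(t - 2 \right)}}{21} - \frac{6 \log{\left(t + \frac{3}{2} \right)}}{35} + \frac{4 \log{\left(t + 4 \right)}}{15}; value = - \frac{4 \log{\left(8 \right)}}{15} - \frac{6 \log{\left(6 \right)}}{35} - \frac{2 \log{\left(\frac{5}{2} \right)}}{21} + \frac{2 \log{\left(2 \right)}}{21} + \frac{6 \log{\left(\frac{11}{2} \right)}}{35} + \frac{4 \log{\left(\frac{17}{2} \right)}}{15}

Factor the denominator (\left(t - 2\right) \left(t + 4\right) \left(2 t + 3\right)) and decompose: f = - \frac{12}{35 \left(2 t + 3\right)} + \frac{4}{15 \left(t + 4\right)} - \frac{2}{21 \left(t - 2\right)}; each piece integrates to a log, atan, or power term.
F(t) = - \frac{2 \log{\left(t - 2 \right)}}{21} - \frac{6 \log{\left(t + \frac{3}{2} \right)}}{35} + \frac{4 \log{\left(t + 4 \right)}}{15} is an antiderivative of f.
Check: d/dt[- \frac{2 \log{\left(t - 2 \right)}}{21} - \frac{6 \log{\left(t + \frac{3}{2} \right)}}{35} + \frac{4 \log{\left(t + 4 \right)}}{15}] = - \frac{2 t}{2 t^{3} + 7 t^{2} - 10 t - 24}, which equals f(t).
F(9/2) = - \frac{6 \log{\left(6 \right)}}{35} - \frac{2 \log{\left(\frac{5}{2} \right)}}{21} + \frac{4 \log{\left(\frac{17}{2} \right)}}{15}; F(4) = - \frac{6 \log{\left(\frac{11}{2} \right)}}{35} - \frac{2 \log{\left(2 \right)}}{21} + \frac{4 \log{\left(8 \right)}}{15}.
Integral = F(9/2) - F(4) = - \frac{4 \log{\left(8 \right)}}{15} - \frac{6 \log{\left(6 \right)}}{35} - \frac{2 \log{\left(\frac{5}{2} \right)}}{21} + \frac{2 \log{\left(2 \right)}}{21} + \frac{6 \log{\left(\frac{11}{2} \right)}}{35} + \frac{4 \log{\left(\frac{17}{2} \right)}}{15}.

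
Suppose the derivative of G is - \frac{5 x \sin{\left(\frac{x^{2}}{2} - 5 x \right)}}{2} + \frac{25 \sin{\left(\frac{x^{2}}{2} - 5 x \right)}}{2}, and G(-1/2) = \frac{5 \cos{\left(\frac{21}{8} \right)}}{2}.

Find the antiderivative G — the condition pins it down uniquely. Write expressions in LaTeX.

G(x) = \frac{5 \cos{\left(\frac{x^{2}}{2} - 5 x \right)}}{2}

G'(x) matches the chain-rule pattern g'(h)*h' with inner function h(x) = \frac{x^{2}}{2} - 5 x; substituting u = h(x) collapses the integral.
A general antiderivative is \frac{5 \cos{\left(\frac{x^{2}}{2} - 5 x \right)}}{2} + C.
The condition gives C = \frac{5 \cos{\left(\frac{21}{8} \right)}}{2} - (\frac{5 \cos{\left(\frac{21}{8} \right)}}{2}) = 0.
So G(x) = \frac{5 \cos{\left(\frac{x^{2}}{2} - 5 x \right)}}{2}.
Check: d/dx[\frac{5 \cos{\left(\frac{x^{2}}{2} - 5 x \right)}}{2}] = - \frac{5 x \sin{\left(\frac{x^{2}}{2} - 5 x \right)}}{2} + \frac{25 \sin{\left(\frac{x^{2}}{2} - 5 x \right)}}{2} = G'(x).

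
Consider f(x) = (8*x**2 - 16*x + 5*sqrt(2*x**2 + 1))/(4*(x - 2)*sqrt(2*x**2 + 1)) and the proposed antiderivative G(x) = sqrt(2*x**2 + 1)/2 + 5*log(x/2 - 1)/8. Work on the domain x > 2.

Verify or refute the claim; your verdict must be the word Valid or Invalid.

Invalid: d/dx[G] - f = (-8*x**2*sqrt(2*x**2 + 1) - 10*x**2 + 16*x*sqrt(2*x**2 + 1) - 5)/(16*x**3 - 32*x**2 + 8*x - 16), which is not 0.

d/dx[G] = (8*x**2 - 16*x + 5*sqrt(2*x**2 + 1))/(8*x*sqrt(2*x**2 + 1) - 16*sqrt(2*x**2 + 1))
d/dx[G] - f(x) = (-8*x**2*sqrt(2*x**2 + 1) - 10*x**2 + 16*x*sqrt(2*x**2 + 1) - 5)/(16*x**3 - 32*x**2 + 8*x - 16) != 0.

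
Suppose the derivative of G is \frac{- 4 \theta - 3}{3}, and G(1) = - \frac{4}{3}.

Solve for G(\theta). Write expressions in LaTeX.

G(\theta) = - \frac{2 \theta^{2} + 3 \theta - 1}{3}

For G(\theta) to be correct, d/d\theta[G] must agree with the stated G'(\theta) identically.
A general antiderivative is - \frac{2 \theta^{2}}{3} - \theta + \frac{1}{3} + C.
The condition gives C = - \frac{4}{3} - (- \frac{4}{3}) = 0.
So G(\theta) = - \frac{2 \theta^{2} + 3 \theta - 1}{3}.
Check: d/d\theta[- \frac{2 \theta^{2} + 3 \theta - 1}{3}] = - \frac{4 \theta}{3} - 1, which equals G'(\theta).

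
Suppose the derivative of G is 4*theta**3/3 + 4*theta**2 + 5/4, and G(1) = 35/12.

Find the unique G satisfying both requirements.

G(theta) = theta*(4*theta**3 + 16*theta**2 + 15)/12

Integrate term by term and add the pieces.
A general antiderivative is theta**4/3 + 4*theta**3/3 + 5*theta/4 + C.
The condition gives C = 35/12 - (35/12) = 0.
So G(theta) = theta*(4*theta**3 + 16*theta**2 + 15)/12.
Check: d/dtheta[theta*(4*theta**3 + 16*theta**2 + 15)/12] = 4*theta**3/3 + 4*theta**2 + 5/4 = G'(theta).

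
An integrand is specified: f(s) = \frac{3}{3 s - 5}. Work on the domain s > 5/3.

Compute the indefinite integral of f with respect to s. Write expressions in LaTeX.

F(s) = \log{\left(\frac{3 s}{2} - \frac{5}{2} \right)} + C

A first test for any F(s): its s-derivative must equal f(s) identically.
Check: d/ds[\log{\left(\frac{3 s}{2} - \frac{5}{2} \right)}] = \frac{3}{3 s - 5} = f(s).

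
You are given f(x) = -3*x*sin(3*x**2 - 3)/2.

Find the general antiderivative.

F(x) = cos(3*x**2 - 3)/4 + C

The substitution u = 3*x**2 - 3 works: f is exactly (dF/du)*(du/dx) for that inner function.
Check: d/dx[cos(3*x**2 - 3)/4] = -3*x*sin(3*x**2 - 3)/2 = f(x).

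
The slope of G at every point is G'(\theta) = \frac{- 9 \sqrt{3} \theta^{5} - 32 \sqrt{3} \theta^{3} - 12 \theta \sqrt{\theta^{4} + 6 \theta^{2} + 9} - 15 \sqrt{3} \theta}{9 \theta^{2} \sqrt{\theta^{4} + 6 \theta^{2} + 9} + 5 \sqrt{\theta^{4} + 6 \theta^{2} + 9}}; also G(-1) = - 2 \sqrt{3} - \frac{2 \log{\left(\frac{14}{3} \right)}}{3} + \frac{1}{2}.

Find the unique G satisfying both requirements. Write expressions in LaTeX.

G(\theta) = \frac{\sqrt{3} \left(- 9 \sqrt{\theta^{4} + 6 \theta^{2} + 9} - 4 \sqrt{3} \log{\left(3 \theta^{2} + \frac{5}{3} \right)} + 3 \sqrt{3}\right)}{18}

A candidate passes only if d/d\theta[G] lands on the given G'(\theta) exactly.
A general antiderivative is - \frac{3 \sqrt{\frac{\theta^{4}}{3} + 2 \theta^{2} + 3}}{2} - \frac{2 \log{\left(3 \theta^{2} + \frac{5}{3} \right)}}{3} + C.
The condition gives C = - 2 \sqrt{3} - \frac{2 \log{\left(\frac{14}{3} \right)}}{3} + \frac{1}{2} - (- 2 \sqrt{3} - \frac{2 \log{\left(\frac{14}{3} \right)}}{3}) = \frac{1}{2}.
So G(\theta) = \frac{\sqrt{3} \left(- 9 \sqrt{\theta^{4} + 6 \theta^{2} + 9} - 4 \sqrt{3} \log{\left(3 \theta^{2} + \frac{5}{3} \right)} + 3 \sqrt{3}\right)}{18}.
Check: d/d\theta[\frac{\sqrt{3} \left(- 9 \sqrt{\theta^{4} + 6 \theta^{2} + 9} - 4 \sqrt{3} \log{\left(3 \theta^{2} + \frac{5}{3} \right)} + 3 \sqrt{3}\right)}{18}] = \frac{- 9 \sqrt{3} \theta^{5} - 32 \sqrt{3} \theta^{3} - 12 \theta \sqrt{\theta^{4} + 6 \theta^{2} + 9} - 15 \sqrt{3} \theta}{9 \theta^{2} \sqrt{\theta^{4} + 6 \theta^{2} + 9} + 5 \sqrt{\theta^{4} + 6 \theta^{2} + 9}} = G'(\theta).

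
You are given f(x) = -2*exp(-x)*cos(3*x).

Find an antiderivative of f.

An antiderivative is F(x) = (-3*sin(3*x) + cos(3*x))*exp(-x)/5.

A candidate is checked by its d/dx: the result must match f(x).
Check: d/dx[(-3*sin(3*x) + cos(3*x))*exp(-x)/5] = -2*exp(-x)*cos(3*x) = f(x).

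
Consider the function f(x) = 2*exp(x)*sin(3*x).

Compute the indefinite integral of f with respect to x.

F(x) = exp(x)*sin(3*x)/5 - 3*exp(x)*cos(3*x)/5 + C

Differentiate the proposed F(x) back; it has to land on f(x) exactly.
Check: d/dx[exp(x)*sin(3*x)/5 - 3*exp(x)*cos(3*x)/5] = 2*exp(x)*sin(3*x) = f(x).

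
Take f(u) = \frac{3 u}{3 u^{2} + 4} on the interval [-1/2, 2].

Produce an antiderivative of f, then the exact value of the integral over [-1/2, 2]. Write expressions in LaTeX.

f matches the chain-rule pattern g'(h)*h' with inner function h(u) = \frac{3 u^{2}}{2} + 2; substituting w = h(u) collapses the integral.
F(u) = \frac{\log{\left(\frac{3 u^{2}}{2} + 2 \right)}}{2} is an antiderivative of f.
Check: d/du[\frac{\log{\left(\frac{3 u^{2}}{2} + 2 \right)}}{2}] = \frac{3 u}{3 u^{2} + 4} = f(u).
F(2) = \frac{\log{\left(8 \right)}}{2}; F(-1/2) = \frac{\log{\left(\frac{19}{8} \right)}}{2}.
Integral = F(2) - F(-1/2) = - \frac{\log{\left(\frac{19}{8} \right)}}{2} + \frac{\log{\left(8 \right)}}{2}.

Antiderivative: F(u) = \frac{\log{\left(\frac{3 u^{2}}{2} + 2 \right)}}{2}; value = - \frac{\log{\left(\frac{19}{8} \right)}}{2} + \frac{\log{\left(8 \right)}}{2}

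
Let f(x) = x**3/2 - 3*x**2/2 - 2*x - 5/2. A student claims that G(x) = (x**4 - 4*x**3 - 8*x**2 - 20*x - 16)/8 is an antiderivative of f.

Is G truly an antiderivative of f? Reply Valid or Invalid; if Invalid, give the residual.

d/dx[G] = x**3/2 - 3*x**2/2 - 2*x - 5/2
This equals f(x) exactly, so the claim holds.

Valid - the claim checks out under differentiation.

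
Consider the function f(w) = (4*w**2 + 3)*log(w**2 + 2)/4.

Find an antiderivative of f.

An antiderivative is F(w) = (12*w**3*log(w**2 + 2) - 8*w**3 + 27*w*log(w**2 + 2) - 6*w + 6*sqrt(2)*atan(sqrt(2)*w/2))/36.

An antiderivative F(w) passes only if d/dw[F] lands on f(w) exactly.
Check: d/dw[(12*w**3*log(w**2 + 2) - 8*w**3 + 27*w*log(w**2 + 2) - 6*w + 6*sqrt(2)*atan(sqrt(2)*w/2))/36] = w**2*log(w**2 + 2) + 3*log(w**2 + 2)/4, which equals f(w).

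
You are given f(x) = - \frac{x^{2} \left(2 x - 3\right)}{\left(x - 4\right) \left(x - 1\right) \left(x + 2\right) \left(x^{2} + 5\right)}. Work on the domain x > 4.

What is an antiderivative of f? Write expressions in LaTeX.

The denominator factors as \left(x - 4\right) \left(x - 1\right) \left(x + 2\right) \left(x^{2} + 5\right); partial fractions split f into directly integrable pieces: \frac{5 \left(13 x - 179\right)}{1134 \left(x^{2} + 5\right)} + \frac{14}{81 \left(x + 2\right)} - \frac{1}{54 \left(x - 1\right)} - \frac{40}{189 \left(x - 4\right)}.
Check: d/dx[\frac{- 480 \log{\left(x - 4 \right)} - 42 \log{\left(x - 1 \right)} + 392 \log{\left(x + 2 \right)} + 65 \log{\left(x^{2} + 5 \right)} - 358 \sqrt{5} \operatorname{atan}{\left(\frac{\sqrt{5} x}{5} \right)}}{2268}] = \frac{- 2 x^{3} + 3 x^{2}}{x^{5} - 3 x^{4} - x^{3} - 7 x^{2} - 30 x + 40}, which equals f(x).

An antiderivative is F(x) = \frac{- 480 \log{\left(x - 4 \right)} - 42 \log{\left(x - 1 \right)} + 392 \log{\left(x + 2 \right)} + 65 \log{\left(x^{2} + 5 \right)} - 358 \sqrt{5} \operatorname{atan}{\left(\frac{\sqrt{5} x}{5} \right)}}{2268}.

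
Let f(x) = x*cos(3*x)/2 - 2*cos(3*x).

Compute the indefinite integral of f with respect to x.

F(x) = x*sin(3*x)/6 - 2*sin(3*x)/3 + cos(3*x)/18 + C

The integrand splits into summands that can be handled one at a time.
Check: d/dx[x*sin(3*x)/6 - 2*sin(3*x)/3 + cos(3*x)/18] = x*cos(3*x)/2 - 2*cos(3*x) = f(x).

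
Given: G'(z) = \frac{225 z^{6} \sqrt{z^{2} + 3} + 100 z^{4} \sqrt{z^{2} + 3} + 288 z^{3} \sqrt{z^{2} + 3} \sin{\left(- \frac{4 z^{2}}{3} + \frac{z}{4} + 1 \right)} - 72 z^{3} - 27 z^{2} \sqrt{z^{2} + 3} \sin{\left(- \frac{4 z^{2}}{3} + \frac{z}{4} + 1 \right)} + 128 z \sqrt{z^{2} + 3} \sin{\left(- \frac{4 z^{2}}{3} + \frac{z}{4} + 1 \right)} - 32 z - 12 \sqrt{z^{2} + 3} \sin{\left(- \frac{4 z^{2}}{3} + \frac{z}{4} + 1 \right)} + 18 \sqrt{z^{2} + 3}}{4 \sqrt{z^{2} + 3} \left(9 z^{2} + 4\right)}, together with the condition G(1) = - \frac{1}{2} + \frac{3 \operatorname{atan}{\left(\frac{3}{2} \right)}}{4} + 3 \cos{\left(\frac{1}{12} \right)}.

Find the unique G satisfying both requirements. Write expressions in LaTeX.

Since d/dz undoes antidifferentiation here, G(z) must give back the stated G'(z).
A general antiderivative is \frac{5 z^{5}}{4} - 2 \sqrt{z^{2} + 3} + 3 \cos{\left(- \frac{4 z^{2}}{3} + \frac{z}{4} + 1 \right)} + \frac{3 \operatorname{atan}{\left(\frac{3 z}{2} \right)}}{4} + \frac{1}{4} + C.
The condition gives C = - \frac{1}{2} + \frac{3 \operatorname{atan}{\left(\frac{3}{2} \right)}}{4} + 3 \cos{\left(\frac{1}{12} \right)} - (- \frac{5}{2} + \frac{3 \operatorname{atan}{\left(\frac{3}{2} \right)}}{4} + 3 \cos{\left(\frac{1}{12} \right)}) = 2.
So G(z) = \frac{5 z^{5}}{4} - 2 \sqrt{z^{2} + 3} + 3 \cos{\left(- \frac{4 z^{2}}{3} + \frac{z}{4} + 1 \right)} + \frac{3 \operatorname{atan}{\left(\frac{3 z}{2} \right)}}{4} + \frac{9}{4}.
Check: d/dz[\frac{5 z^{5}}{4} - 2 \sqrt{z^{2} + 3} + 3 \cos{\left(- \frac{4 z^{2}}{3} + \frac{z}{4} + 1 \right)} + \frac{3 \operatorname{atan}{\left(\frac{3 z}{2} \right)}}{4} + \frac{9}{4}] = \frac{225 z^{6} \sqrt{z^{2} + 3} + 100 z^{4} \sqrt{z^{2} + 3} + 288 z^{3} \sqrt{z^{2} + 3} \sin{\left(- \frac{4 z^{2}}{3} + \frac{z}{4} + 1 \right)} - 72 z^{3} - 27 z^{2} \sqrt{z^{2} + 3} \sin{\left(- \frac{4 z^{2}}{3} + \frac{z}{4} + 1 \right)} + 128 z \sqrt{z^{2} + 3} \sin{\left(- \frac{4 z^{2}}{3} + \frac{z}{4} + 1 \right)} - 32 z - 12 \sqrt{z^{2} + 3} \sin{\left(- \frac{4 z^{2}}{3} + \frac{z}{4} + 1 \right)} + 18 \sqrt{z^{2} + 3}}{36 z^{2} \sqrt{z^{2} + 3} + 16 \sqrt{z^{2} + 3}}, which equals G'(z).

G(z) = \frac{5 z^{5}}{4} - 2 \sqrt{z^{2} + 3} + 3 \cos{\left(- \frac{4 z^{2}}{3} + \frac{z}{4} + 1 \right)} + \frac{3 \operatorname{atan}{\left(\frac{3 z}{2} \right)}}{4} + \frac{9}{4}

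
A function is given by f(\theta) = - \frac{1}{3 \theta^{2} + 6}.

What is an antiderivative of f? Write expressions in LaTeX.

An antiderivative is F(\theta) = - \frac{\sqrt{2} \operatorname{atan}{\left(\frac{\sqrt{2} \theta}{2} \right)}}{6}.

Differentiate the proposed F(\theta) back; it has to land on f(\theta) exactly.
Check: d/d\theta[- \frac{\sqrt{2} \operatorname{atan}{\left(\frac{\sqrt{2} \theta}{2} \right)}}{6}] = - \frac{1}{3 \theta^{2} + 6} = f(\theta).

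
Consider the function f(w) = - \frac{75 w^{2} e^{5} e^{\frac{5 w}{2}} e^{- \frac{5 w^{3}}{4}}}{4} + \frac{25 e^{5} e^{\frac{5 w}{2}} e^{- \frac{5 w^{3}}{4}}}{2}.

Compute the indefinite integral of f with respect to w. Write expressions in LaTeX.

F(w) = 5 e^{5} e^{\frac{5 w}{2}} e^{- \frac{5 w^{3}}{4}} + C

The substitution u = - \frac{5 w^{3}}{4} + \frac{5 w}{2} + 5 works: f is exactly (dF/du)*(du/dw) for that inner function.
Check: d/dw[5 e^{5} e^{\frac{5 w}{2}} e^{- \frac{5 w^{3}}{4}}] = \frac{\left(- 75 w^{2} e^{5} e^{\frac{5 w}{2}} + 50 e^{5} e^{\frac{5 w}{2}}\right) e^{- \frac{5 w^{3}}{4}}}{4}, which equals f(w).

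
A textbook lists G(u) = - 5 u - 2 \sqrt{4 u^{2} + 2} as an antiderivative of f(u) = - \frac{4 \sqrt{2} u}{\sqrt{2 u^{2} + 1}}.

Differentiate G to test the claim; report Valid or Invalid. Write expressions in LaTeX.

Invalid: d/du[G] - f = -5, which is not 0.

d/du[G] = \frac{- 4 \sqrt{2} u - 5 \sqrt{2 u^{2} + 1}}{\sqrt{2 u^{2} + 1}}
d/du[G] - f(u) = -5 != 0.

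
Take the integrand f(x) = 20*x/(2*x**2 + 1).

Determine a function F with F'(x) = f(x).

An antiderivative is F(x) = 5*log(2*x**2 + 1).

f matches the chain-rule pattern g'(h)*h' with inner function h(x) = 2*x**2 + 1; substituting u = h(x) collapses the integral.
Check: d/dx[5*log(2*x**2 + 1)] = 20*x/(2*x**2 + 1) = f(x).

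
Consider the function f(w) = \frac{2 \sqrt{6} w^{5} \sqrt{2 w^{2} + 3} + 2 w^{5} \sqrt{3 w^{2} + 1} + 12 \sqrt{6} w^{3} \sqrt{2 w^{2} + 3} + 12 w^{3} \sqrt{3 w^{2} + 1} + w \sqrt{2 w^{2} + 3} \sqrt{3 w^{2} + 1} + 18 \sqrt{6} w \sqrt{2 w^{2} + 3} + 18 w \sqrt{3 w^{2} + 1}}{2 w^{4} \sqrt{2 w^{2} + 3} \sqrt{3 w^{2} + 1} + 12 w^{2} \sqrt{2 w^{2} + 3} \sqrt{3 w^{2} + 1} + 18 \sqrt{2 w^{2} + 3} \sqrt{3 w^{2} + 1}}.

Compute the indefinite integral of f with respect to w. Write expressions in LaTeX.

F(w) = \frac{6 \left(w^{2} + 3\right) \sqrt{2 w^{2} + 3} + 4 \sqrt{6} \left(w^{2} + 3\right) \sqrt{3 w^{2} + 1} - 3}{12 \left(w^{2} + 3\right)} + C

An antiderivative F(w) passes only if d/dw[F] lands on f(w) exactly.
Check: d/dw[\frac{6 \left(w^{2} + 3\right) \sqrt{2 w^{2} + 3} + 4 \sqrt{6} \left(w^{2} + 3\right) \sqrt{3 w^{2} + 1} - 3}{12 \left(w^{2} + 3\right)}] = \frac{2 \sqrt{6} w^{5} \sqrt{2 w^{2} + 3} + 2 w^{5} \sqrt{3 w^{2} + 1} + 12 \sqrt{6} w^{3} \sqrt{2 w^{2} + 3} + 12 w^{3} \sqrt{3 w^{2} + 1} + w \sqrt{2 w^{2} + 3} \sqrt{3 w^{2} + 1} + 18 \sqrt{6} w \sqrt{2 w^{2} + 3} + 18 w \sqrt{3 w^{2} + 1}}{2 w^{4} \sqrt{2 w^{2} + 3} \sqrt{3 w^{2} + 1} + 12 w^{2} \sqrt{2 w^{2} + 3} \sqrt{3 w^{2} + 1} + 18 \sqrt{2 w^{2} + 3} \sqrt{3 w^{2} + 1}} = f(w).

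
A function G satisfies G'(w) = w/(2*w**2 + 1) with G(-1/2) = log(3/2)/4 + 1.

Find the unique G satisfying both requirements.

G'(w) matches the chain-rule pattern g'(h)*h' with inner function h(w) = 2*w**2 + 1; substituting u = h(w) collapses the integral.
A general antiderivative is log(2*w**2 + 1)/4 + C.
The condition gives C = log(3/2)/4 + 1 - (log(3/2)/4) = 1.
So G(w) = (log(2*w**2 + 1) + 4)/4.
Check: d/dw[(log(2*w**2 + 1) + 4)/4] = w/(2*w**2 + 1) = G'(w).

G(w) = (log(2*w**2 + 1) + 4)/4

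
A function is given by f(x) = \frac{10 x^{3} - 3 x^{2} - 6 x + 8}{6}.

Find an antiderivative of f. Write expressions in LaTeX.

An antiderivative is F(x) = \frac{x \left(5 x + 8\right) \left(x^{2} - 2 x + 2\right)}{12}.

Any candidate F(x) must reproduce f(x) exactly when differentiated.
Check: d/dx[\frac{x \left(5 x + 8\right) \left(x^{2} - 2 x + 2\right)}{12}] = \frac{5 x^{3}}{3} - \frac{x^{2}}{2} - x + \frac{4}{3}, which equals f(x).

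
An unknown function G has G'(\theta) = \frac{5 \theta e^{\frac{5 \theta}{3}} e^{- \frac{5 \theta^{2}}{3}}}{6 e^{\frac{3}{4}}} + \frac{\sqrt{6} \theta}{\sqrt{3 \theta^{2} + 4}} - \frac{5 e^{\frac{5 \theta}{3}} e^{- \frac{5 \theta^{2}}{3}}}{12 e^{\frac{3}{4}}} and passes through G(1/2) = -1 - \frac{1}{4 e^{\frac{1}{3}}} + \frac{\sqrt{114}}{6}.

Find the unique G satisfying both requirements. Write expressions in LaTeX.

G(\theta) = 2 \sqrt{\frac{\theta^{2}}{2} + \frac{2}{3}} - \frac{e^{- \frac{5 \theta^{2}}{3} + \frac{5 \theta}{3} - \frac{3}{4}}}{4} - 1

Integrate term by term and add the pieces.
A general antiderivative is 2 \sqrt{\frac{\theta^{2}}{2} + \frac{2}{3}} - \frac{e^{- \frac{5 \theta^{2}}{3} + \frac{5 \theta}{3} - \frac{3}{4}}}{4} + C.
The condition gives C = -1 - \frac{1}{4 e^{\frac{1}{3}}} + \frac{\sqrt{114}}{6} - (- \frac{1}{4 e^{\frac{1}{3}}} + \frac{\sqrt{114}}{6}) = -1.
So G(\theta) = 2 \sqrt{\frac{\theta^{2}}{2} + \frac{2}{3}} - \frac{e^{- \frac{5 \theta^{2}}{3} + \frac{5 \theta}{3} - \frac{3}{4}}}{4} - 1.
Check: d/d\theta[2 \sqrt{\frac{\theta^{2}}{2} + \frac{2}{3}} - \frac{e^{- \frac{5 \theta^{2}}{3} + \frac{5 \theta}{3} - \frac{3}{4}}}{4} - 1] = \frac{\left(10 \theta \sqrt{3 \theta^{2} + 4} + 12 \sqrt{6} \theta e^{\frac{3}{4}} e^{- \frac{5 \theta}{3}} e^{\frac{5 \theta^{2}}{3}} - 5 \sqrt{3 \theta^{2} + 4}\right) e^{\frac{5 \theta}{3}} e^{- \frac{5 \theta^{2}}{3}}}{12 \sqrt{3 \theta^{2} + 4} e^{\frac{3}{4}}}, which equals G'(\theta).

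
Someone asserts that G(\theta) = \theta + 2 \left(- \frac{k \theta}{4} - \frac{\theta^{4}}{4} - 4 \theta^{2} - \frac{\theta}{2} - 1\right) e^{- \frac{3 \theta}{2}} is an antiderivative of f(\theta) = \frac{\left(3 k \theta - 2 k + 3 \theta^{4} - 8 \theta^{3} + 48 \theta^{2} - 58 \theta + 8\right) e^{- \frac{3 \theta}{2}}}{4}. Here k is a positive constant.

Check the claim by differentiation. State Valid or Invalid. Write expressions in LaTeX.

Invalid: d/d\theta[G] - f = 1, which is not 0.

d/d\theta[G] = \frac{\left(3 k \theta - 2 k + 3 \theta^{4} - 8 \theta^{3} + 48 \theta^{2} - 58 \theta + 4 e^{\frac{3 \theta}{2}} + 8\right) e^{- \frac{3 \theta}{2}}}{4}
d/d\theta[G] - f(\theta) = 1 != 0.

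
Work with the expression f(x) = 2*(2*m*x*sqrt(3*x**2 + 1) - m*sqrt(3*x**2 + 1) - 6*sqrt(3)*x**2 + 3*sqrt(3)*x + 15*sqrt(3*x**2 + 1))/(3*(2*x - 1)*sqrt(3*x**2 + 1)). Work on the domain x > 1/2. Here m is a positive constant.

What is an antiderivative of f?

For F(x) to be correct the identity F'(x) - f(x) = 0 must hold.
Check: d/dx[2*m*x/3 - 2*sqrt(x**2 + 1/3) + 5*log(2*x - 1)] = (4*m*x*sqrt(3*x**2 + 1) - 2*m*sqrt(3*x**2 + 1) - 12*sqrt(3)*x**2 + 6*sqrt(3)*x + 30*sqrt(3*x**2 + 1))/(6*x*sqrt(3*x**2 + 1) - 3*sqrt(3*x**2 + 1)), which equals f(x).

An antiderivative is F(x) = 2*m*x/3 - 2*sqrt(x**2 + 1/3) + 5*log(2*x - 1).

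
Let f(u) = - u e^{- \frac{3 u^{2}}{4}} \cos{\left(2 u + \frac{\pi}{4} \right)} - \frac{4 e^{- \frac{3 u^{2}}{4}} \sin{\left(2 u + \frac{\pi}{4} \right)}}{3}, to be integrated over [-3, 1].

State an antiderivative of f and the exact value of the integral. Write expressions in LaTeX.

Antiderivative: F(u) = \frac{2 e^{- \frac{3 u^{2}}{4}} \cos{\left(2 u + \frac{\pi}{4} \right)}}{3}; value = \frac{2 \cos{\left(\frac{\pi}{4} + 2 \right)}}{3 e^{\frac{3}{4}}} - \frac{2 \sin{\left(\frac{\pi}{4} + 6 \right)}}{3 e^{\frac{27}{4}}}

f has the shape v'r + vr' for v = \frac{2 \cos{\left(2 u + \frac{\pi}{4} \right)}}{3} and r = e^{- \frac{3 u^{2}}{4}} — it is the derivative of the product v*r.
F(u) = \frac{2 e^{- \frac{3 u^{2}}{4}} \cos{\left(2 u + \frac{\pi}{4} \right)}}{3} is an antiderivative of f.
Check: d/du[\frac{2 e^{- \frac{3 u^{2}}{4}} \cos{\left(2 u + \frac{\pi}{4} \right)}}{3}] = \frac{\left(- 3 u \cos{\left(2 u + \frac{\pi}{4} \right)} - 4 \sin{\left(2 u + \frac{\pi}{4} \right)}\right) e^{- \frac{3 u^{2}}{4}}}{3}, which equals f(u).
F(1) = \frac{2 \cos{\left(\frac{\pi}{4} + 2 \right)}}{3 e^{\frac{3}{4}}}; F(-3) = \frac{2 \sin{\left(\frac{\pi}{4} + 6 \right)}}{3 e^{\frac{27}{4}}}.
Integral = F(1) - F(-3) = \frac{2 \cos{\left(\frac{\pi}{4} + 2 \right)}}{3 e^{\frac{3}{4}}} - \frac{2 \sin{\left(\frac{\pi}{4} + 6 \right)}}{3 e^{\frac{27}{4}}}.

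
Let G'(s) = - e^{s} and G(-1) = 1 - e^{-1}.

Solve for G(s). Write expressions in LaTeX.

Recover the given G'(s) by differentiating a candidate G(s); any mismatch rules it out.
A general antiderivative is - e^{s} + C.
The condition gives C = 1 - e^{-1} - (- \frac{1}{e}) = 1.
So G(s) = 1 - e^{s}.
Check: d/ds[1 - e^{s}] = - e^{s} = G'(s).

G(s) = 1 - e^{s}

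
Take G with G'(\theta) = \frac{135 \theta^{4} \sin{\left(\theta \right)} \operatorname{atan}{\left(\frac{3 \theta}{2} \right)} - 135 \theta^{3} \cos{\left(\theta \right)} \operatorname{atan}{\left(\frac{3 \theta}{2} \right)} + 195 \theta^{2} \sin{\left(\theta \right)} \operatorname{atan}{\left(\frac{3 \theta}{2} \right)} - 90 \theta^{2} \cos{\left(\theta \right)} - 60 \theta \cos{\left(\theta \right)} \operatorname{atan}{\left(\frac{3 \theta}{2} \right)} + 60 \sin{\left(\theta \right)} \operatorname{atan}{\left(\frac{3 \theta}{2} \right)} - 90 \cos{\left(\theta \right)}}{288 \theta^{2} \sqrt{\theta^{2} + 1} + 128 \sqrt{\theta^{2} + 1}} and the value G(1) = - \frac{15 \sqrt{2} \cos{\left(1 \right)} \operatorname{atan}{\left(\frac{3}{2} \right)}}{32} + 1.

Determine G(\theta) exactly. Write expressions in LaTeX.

For G(\theta) to be correct, d/d\theta[G] must agree with the stated G'(\theta) identically.
A general antiderivative is - \frac{15 \sqrt{\theta^{2} + 1} \cos{\left(\theta \right)} \operatorname{atan}{\left(\frac{3 \theta}{2} \right)}}{32} + C.
The condition gives C = - \frac{15 \sqrt{2} \cos{\left(1 \right)} \operatorname{atan}{\left(\frac{3}{2} \right)}}{32} + 1 - (- \frac{15 \sqrt{2} \cos{\left(1 \right)} \operatorname{atan}{\left(\frac{3}{2} \right)}}{32}) = 1.
So G(\theta) = - \frac{15 \sqrt{\theta^{2} + 1} \cos{\left(\theta \right)} \operatorname{atan}{\left(\frac{3 \theta}{2} \right)} - 32}{32}.
Check: d/d\theta[- \frac{15 \sqrt{\theta^{2} + 1} \cos{\left(\theta \right)} \operatorname{atan}{\left(\frac{3 \theta}{2} \right)} - 32}{32}] = \frac{135 \theta^{4} \sin{\left(\theta \right)} \operatorname{atan}{\left(\frac{3 \theta}{2} \right)} - 135 \theta^{3} \cos{\left(\theta \right)} \operatorname{atan}{\left(\frac{3 \theta}{2} \right)} + 195 \theta^{2} \sin{\left(\theta \right)} \operatorname{atan}{\left(\frac{3 \theta}{2} \right)} - 90 \theta^{2} \cos{\left(\theta \right)} - 60 \theta \cos{\left(\theta \right)} \operatorname{atan}{\left(\frac{3 \theta}{2} \right)} + 60 \sin{\left(\theta \right)} \operatorname{atan}{\left(\frac{3 \theta}{2} \right)} - 90 \cos{\left(\theta \right)}}{288 \theta^{2} \sqrt{\theta^{2} + 1} + 128 \sqrt{\theta^{2} + 1}} = G'(\theta).

G(\theta) = - \frac{15 \sqrt{\theta^{2} + 1} \cos{\left(\theta \right)} \operatorname{atan}{\left(\frac{3 \theta}{2} \right)} - 32}{32}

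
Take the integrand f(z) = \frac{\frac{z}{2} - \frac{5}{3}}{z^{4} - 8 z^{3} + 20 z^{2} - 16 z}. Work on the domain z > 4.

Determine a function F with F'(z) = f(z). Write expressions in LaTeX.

The denominator factors as 6 z \left(z - 4\right) \left(z - 2\right)^{2}; partial fractions split f into directly integrable pieces: - \frac{1}{8 \left(z - 2\right)} + \frac{1}{6 \left(z - 2\right)^{2}} + \frac{1}{48 \left(z - 4\right)} + \frac{5}{48 z}.
Check: d/dz[\frac{5 \log{\left(z \right)}}{48} + \frac{\log{\left(z - 4 \right)}}{48} - \frac{\log{\left(z - 2 \right)}}{8} - \frac{1}{6 z - 12}] = \frac{3 z - 10}{6 z^{4} - 48 z^{3} + 120 z^{2} - 96 z}, which equals f(z).

An antiderivative is F(z) = \frac{5 \log{\left(z \right)}}{48} + \frac{\log{\left(z - 4 \right)}}{48} - \frac{\log{\left(z - 2 \right)}}{8} - \frac{1}{6 z - 12}.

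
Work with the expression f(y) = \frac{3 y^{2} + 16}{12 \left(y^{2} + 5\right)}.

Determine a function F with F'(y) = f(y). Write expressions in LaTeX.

An antiderivative is F(y) = \frac{y}{4} + \frac{\sqrt{5} \operatorname{atan}{\left(\frac{\sqrt{5} y}{5} \right)}}{60}.

Check any antiderivative F(y) by computing F'(y) and comparing it with f(y).
Check: d/dy[\frac{y}{4} + \frac{\sqrt{5} \operatorname{atan}{\left(\frac{\sqrt{5} y}{5} \right)}}{60}] = \frac{3 y^{2} + 16}{12 y^{2} + 60}, which equals f(y).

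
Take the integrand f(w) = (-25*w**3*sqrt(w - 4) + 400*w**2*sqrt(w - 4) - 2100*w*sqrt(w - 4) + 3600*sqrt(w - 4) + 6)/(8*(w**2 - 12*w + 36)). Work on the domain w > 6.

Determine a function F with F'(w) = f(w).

Recover f(w) by differentiating a candidate F(w); any mismatch rules it out.
Check: d/dw[(-5*w**3*sqrt(w - 4) + 70*w**2*sqrt(w - 4) - 320*w*sqrt(w - 4) + 480*sqrt(w - 4) - 3)/(4*w - 24)] = (-25*w**4 + 500*w**3 - 3700*w**2 + 12000*w + 6*sqrt(w - 4) - 14400)/(8*w**2*sqrt(w - 4) - 96*w*sqrt(w - 4) + 288*sqrt(w - 4)), which equals f(w).

An antiderivative is F(w) = (-5*w**3*sqrt(w - 4) + 70*w**2*sqrt(w - 4) - 320*w*sqrt(w - 4) + 480*sqrt(w - 4) - 3)/(4*w - 24).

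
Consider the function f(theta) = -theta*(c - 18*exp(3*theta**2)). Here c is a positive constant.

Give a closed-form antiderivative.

An antiderivative is F(theta) = -c*theta**2/2 + 3*exp(3*theta**2).

Check any antiderivative F(theta) by computing F'(theta) and comparing it with f(theta).
Check: d/dtheta[-c*theta**2/2 + 3*exp(3*theta**2)] = -c*theta + 18*theta*exp(3*theta**2), which equals f(theta).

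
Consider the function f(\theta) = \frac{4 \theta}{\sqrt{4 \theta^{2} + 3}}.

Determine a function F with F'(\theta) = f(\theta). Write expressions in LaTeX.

f matches the chain-rule pattern g'(h)*h' with inner function h(\theta) = 4 \theta^{2} + 3; substituting u = h(\theta) collapses the integral.
Check: d/d\theta[\sqrt{4 \theta^{2} + 3}] = \frac{4 \theta}{\sqrt{4 \theta^{2} + 3}} = f(\theta).

An antiderivative is F(\theta) = \sqrt{4 \theta^{2} + 3}.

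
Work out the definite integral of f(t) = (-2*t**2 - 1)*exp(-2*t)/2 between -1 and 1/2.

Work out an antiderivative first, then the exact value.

Antiderivative: F(t) = t**2*exp(-2*t)/2 + t*exp(-2*t)/2 + exp(-2*t)/2; value = -exp(2)/2 + 7*exp(-1)/8

f has the shape u'v + uv' for u = t**2/2 + t/2 + 1/2 and v = exp(-2*t) — it is the derivative of the product u*v.
F(t) = t**2*exp(-2*t)/2 + t*exp(-2*t)/2 + exp(-2*t)/2 is an antiderivative of f.
Check: d/dt[t**2*exp(-2*t)/2 + t*exp(-2*t)/2 + exp(-2*t)/2] = (-2*t**2 - 1)*exp(-2*t)/2 = f(t).
F(1/2) = 7*exp(-1)/8; F(-1) = exp(2)/2.
Integral = F(1/2) - F(-1) = -exp(2)/2 + 7*exp(-1)/8.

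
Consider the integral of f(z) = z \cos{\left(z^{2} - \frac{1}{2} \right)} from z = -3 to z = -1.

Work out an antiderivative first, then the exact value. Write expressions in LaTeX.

Antiderivative: F(z) = \frac{\sin{\left(z^{2} - \frac{1}{2} \right)}}{2}; value = - \frac{\sin{\left(\frac{17}{2} \right)}}{2} + \frac{\sin{\left(\frac{1}{2} \right)}}{2}

The substitution u = z^{2} - \frac{1}{2} works: f is exactly (dF/du)*(du/dz) for that inner function.
F(z) = \frac{\sin{\left(z^{2} - \frac{1}{2} \right)}}{2} is an antiderivative of f.
Check: d/dz[\frac{\sin{\left(z^{2} - \frac{1}{2} \right)}}{2}] = z \cos{\left(z^{2} - \frac{1}{2} \right)} = f(z).
F(-1) = \frac{\sin{\left(\frac{1}{2} \right)}}{2}; F(-3) = \frac{\sin{\left(\frac{17}{2} \right)}}{2}.
Integral = F(-1) - F(-3) = - \frac{\sin{\left(\frac{17}{2} \right)}}{2} + \frac{\sin{\left(\frac{1}{2} \right)}}{2}.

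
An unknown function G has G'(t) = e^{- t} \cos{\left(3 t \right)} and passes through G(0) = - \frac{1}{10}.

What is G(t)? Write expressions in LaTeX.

Differentiate the proposed G(t) back; it has to land on the given G'(t).
A general antiderivative is \frac{3 e^{- t} \sin{\left(3 t \right)}}{10} - \frac{e^{- t} \cos{\left(3 t \right)}}{10} + C.
The condition gives C = - \frac{1}{10} - (- \frac{1}{10}) = 0.
So G(t) = \frac{3 e^{- t} \sin{\left(3 t \right)}}{10} - \frac{e^{- t} \cos{\left(3 t \right)}}{10}.
Check: d/dt[\frac{3 e^{- t} \sin{\left(3 t \right)}}{10} - \frac{e^{- t} \cos{\left(3 t \right)}}{10}] = e^{- t} \cos{\left(3 t \right)} = G'(t).

G(t) = \frac{3 e^{- t} \sin{\left(3 t \right)}}{10} - \frac{e^{- t} \cos{\left(3 t \right)}}{10}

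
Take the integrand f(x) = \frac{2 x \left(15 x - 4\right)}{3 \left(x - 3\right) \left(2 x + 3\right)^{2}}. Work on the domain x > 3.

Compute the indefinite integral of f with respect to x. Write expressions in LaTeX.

Factor the denominator (3 \left(x - 3\right) \left(2 x + 3\right)^{2}) and decompose: f = \frac{241}{81 \left(2 x + 3\right)} - \frac{53}{9 \left(2 x + 3\right)^{2}} + \frac{82}{81 \left(x - 3\right)}; each piece integrates to a log, atan, or power term.
Check: d/dx[\frac{328 x \log{\left(x - 3 \right)} + 482 x \log{\left(x + \frac{3}{2} \right)} + 492 \log{\left(x - 3 \right)} + 723 \log{\left(x + \frac{3}{2} \right)} + 477}{162 \left(2 x + 3\right)}] = \frac{30 x^{2} - 8 x}{12 x^{3} - 81 x - 81}, which equals f(x).

F(x) = \frac{328 x \log{\left(x - 3 \right)} + 482 x \log{\left(x + \frac{3}{2} \right)} + 492 \log{\left(x - 3 \right)} + 723 \log{\left(x + \frac{3}{2} \right)} + 477}{162 \left(2 x + 3\right)} + C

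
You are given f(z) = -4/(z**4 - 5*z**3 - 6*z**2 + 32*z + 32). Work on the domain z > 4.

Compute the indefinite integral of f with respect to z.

F(z) = 11*log(z - 4)/225 - 4*log(z + 1)/25 + log(z + 2)/9 + 4/(30*z - 120) + C

Factor the denominator ((z - 4)**2*(z + 1)*(z + 2)) and decompose: f = 1/(9*(z + 2)) - 4/(25*(z + 1)) + 11/(225*(z - 4)) - 2/(15*(z - 4)**2); each piece integrates to a log, atan, or power term.
Check: d/dz[11*log(z - 4)/225 - 4*log(z + 1)/25 + log(z + 2)/9 + 4/(30*z - 120)] = -4/(z**4 - 5*z**3 - 6*z**2 + 32*z + 32) = f(z).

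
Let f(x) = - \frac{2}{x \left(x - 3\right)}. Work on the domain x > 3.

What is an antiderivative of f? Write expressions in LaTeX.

The denominator factors as x \left(x - 3\right); partial fractions split f into directly integrable pieces: - \frac{2}{3 \left(x - 3\right)} + \frac{2}{3 x}.
Check: d/dx[\frac{2 \log{\left(x \right)}}{3} - \frac{2 \log{\left(x - 3 \right)}}{3}] = - \frac{2}{x^{2} - 3 x}, which equals f(x).

An antiderivative is F(x) = \frac{2 \log{\left(x \right)}}{3} - \frac{2 \log{\left(x - 3 \right)}}{3}.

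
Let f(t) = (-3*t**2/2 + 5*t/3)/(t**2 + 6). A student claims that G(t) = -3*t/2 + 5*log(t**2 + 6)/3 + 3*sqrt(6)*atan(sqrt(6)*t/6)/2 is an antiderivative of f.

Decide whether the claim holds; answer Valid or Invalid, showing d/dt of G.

Invalid: d/dt[G] - f = 5*t/(3*t**2 + 18), which is not 0.

d/dt[G] = (-9*t**2 + 20*t)/(6*t**2 + 36)
d/dt[G] - f(t) = 5*t/(3*t**2 + 18) != 0.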